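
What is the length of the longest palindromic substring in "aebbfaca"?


Input: "aebbfaca"
Checking substrings for palindromes:
  [5:8] "aca" (len 3) => palindrome
  [2:4] "bb" (len 2) => palindrome
Longest palindromic substring: "aca" with length 3

3


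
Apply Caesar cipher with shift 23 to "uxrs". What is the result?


Caesar cipher: shift "uxrs" by 23
  'u' (pos 20) + 23 = pos 17 = 'r'
  'x' (pos 23) + 23 = pos 20 = 'u'
  'r' (pos 17) + 23 = pos 14 = 'o'
  's' (pos 18) + 23 = pos 15 = 'p'
Result: ruop

ruop


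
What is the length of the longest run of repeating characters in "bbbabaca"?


Input: "bbbabaca"
Scanning for longest run:
  Position 1 ('b'): continues run of 'b', length=2
  Position 2 ('b'): continues run of 'b', length=3
  Position 3 ('a'): new char, reset run to 1
  Position 4 ('b'): new char, reset run to 1
  Position 5 ('a'): new char, reset run to 1
  Position 6 ('c'): new char, reset run to 1
  Position 7 ('a'): new char, reset run to 1
Longest run: 'b' with length 3

3


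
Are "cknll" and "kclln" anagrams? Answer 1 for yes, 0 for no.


Strings: "cknll", "kclln"
Sorted first:  cklln
Sorted second: cklln
Sorted forms match => anagrams

1


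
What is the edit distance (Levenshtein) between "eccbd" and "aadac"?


Computing edit distance: "eccbd" -> "aadac"
DP table:
           a    a    d    a    c
      0    1    2    3    4    5
  e   1    1    2    3    4    5
  c   2    2    2    3    4    4
  c   3    3    3    3    4    4
  b   4    4    4    4    4    5
  d   5    5    5    4    5    5
Edit distance = dp[5][5] = 5

5


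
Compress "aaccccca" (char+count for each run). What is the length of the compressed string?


Input: aaccccca
Runs:
  'a' x 2 => "a2"
  'c' x 5 => "c5"
  'a' x 1 => "a1"
Compressed: "a2c5a1"
Compressed length: 6

6


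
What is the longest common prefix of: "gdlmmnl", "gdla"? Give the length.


Words: gdlmmnl, gdla
  Position 0: all 'g' => match
  Position 1: all 'd' => match
  Position 2: all 'l' => match
  Position 3: ('m', 'a') => mismatch, stop
LCP = "gdl" (length 3)

3


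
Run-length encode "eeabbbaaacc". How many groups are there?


Input: eeabbbaaacc
Scanning for consecutive runs:
  Group 1: 'e' x 2 (positions 0-1)
  Group 2: 'a' x 1 (positions 2-2)
  Group 3: 'b' x 3 (positions 3-5)
  Group 4: 'a' x 3 (positions 6-8)
  Group 5: 'c' x 2 (positions 9-10)
Total groups: 5

5


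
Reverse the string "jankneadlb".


Input: jankneadlb
Reading characters right to left:
  Position 9: 'b'
  Position 8: 'l'
  Position 7: 'd'
  Position 6: 'a'
  Position 5: 'e'
  Position 4: 'n'
  Position 3: 'k'
  Position 2: 'n'
  Position 1: 'a'
  Position 0: 'j'
Reversed: bldaenknaj

bldaenknaj


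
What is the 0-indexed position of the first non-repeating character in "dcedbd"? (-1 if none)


Input: dcedbd
Character frequencies:
  'b': 1
  'c': 1
  'd': 3
  'e': 1
Scanning left to right for freq == 1:
  Position 0 ('d'): freq=3, skip
  Position 1 ('c'): unique! => answer = 1

1


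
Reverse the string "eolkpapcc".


Input: eolkpapcc
Reading characters right to left:
  Position 8: 'c'
  Position 7: 'c'
  Position 6: 'p'
  Position 5: 'a'
  Position 4: 'p'
  Position 3: 'k'
  Position 2: 'l'
  Position 1: 'o'
  Position 0: 'e'
Reversed: ccpapkloe

ccpapkloe


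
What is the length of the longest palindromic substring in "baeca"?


Input: "baeca"
Checking substrings for palindromes:
  No multi-char palindromic substrings found
Longest palindromic substring: "b" with length 1

1


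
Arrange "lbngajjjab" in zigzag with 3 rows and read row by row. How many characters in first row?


Zigzag "lbngajjjab" into 3 rows:
Placing characters:
  'l' => row 0
  'b' => row 1
  'n' => row 2
  'g' => row 1
  'a' => row 0
  'j' => row 1
  'j' => row 2
  'j' => row 1
  'a' => row 0
  'b' => row 1
Rows:
  Row 0: "laa"
  Row 1: "bgjjb"
  Row 2: "nj"
First row length: 3

3


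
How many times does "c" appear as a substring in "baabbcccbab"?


Searching for "c" in "baabbcccbab"
Scanning each position:
  Position 0: "b" => no
  Position 1: "a" => no
  Position 2: "a" => no
  Position 3: "b" => no
  Position 4: "b" => no
  Position 5: "c" => MATCH
  Position 6: "c" => MATCH
  Position 7: "c" => MATCH
  Position 8: "b" => no
  Position 9: "a" => no
  Position 10: "b" => no
Total occurrences: 3

3


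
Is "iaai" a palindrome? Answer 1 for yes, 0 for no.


Input: iaai
Reversed: iaai
  Compare pos 0 ('i') with pos 3 ('i'): match
  Compare pos 1 ('a') with pos 2 ('a'): match
Result: palindrome

1


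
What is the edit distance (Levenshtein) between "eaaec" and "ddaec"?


Computing edit distance: "eaaec" -> "ddaec"
DP table:
           d    d    a    e    c
      0    1    2    3    4    5
  e   1    1    2    3    3    4
  a   2    2    2    2    3    4
  a   3    3    3    2    3    4
  e   4    4    4    3    2    3
  c   5    5    5    4    3    2
Edit distance = dp[5][5] = 2

2


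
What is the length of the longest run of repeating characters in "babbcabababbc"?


Input: "babbcabababbc"
Scanning for longest run:
  Position 1 ('a'): new char, reset run to 1
  Position 2 ('b'): new char, reset run to 1
  Position 3 ('b'): continues run of 'b', length=2
  Position 4 ('c'): new char, reset run to 1
  Position 5 ('a'): new char, reset run to 1
  Position 6 ('b'): new char, reset run to 1
  Position 7 ('a'): new char, reset run to 1
  Position 8 ('b'): new char, reset run to 1
  Position 9 ('a'): new char, reset run to 1
  Position 10 ('b'): new char, reset run to 1
  Position 11 ('b'): continues run of 'b', length=2
  Position 12 ('c'): new char, reset run to 1
Longest run: 'b' with length 2

2


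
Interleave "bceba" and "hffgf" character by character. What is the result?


Interleaving "bceba" and "hffgf":
  Position 0: 'b' from first, 'h' from second => "bh"
  Position 1: 'c' from first, 'f' from second => "cf"
  Position 2: 'e' from first, 'f' from second => "ef"
  Position 3: 'b' from first, 'g' from second => "bg"
  Position 4: 'a' from first, 'f' from second => "af"
Result: bhcfefbgaf

bhcfefbgaf


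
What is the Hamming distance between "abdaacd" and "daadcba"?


Comparing "abdaacd" and "daadcba" position by position:
  Position 0: 'a' vs 'd' => differ
  Position 1: 'b' vs 'a' => differ
  Position 2: 'd' vs 'a' => differ
  Position 3: 'a' vs 'd' => differ
  Position 4: 'a' vs 'c' => differ
  Position 5: 'c' vs 'b' => differ
  Position 6: 'd' vs 'a' => differ
Total differences (Hamming distance): 7

7


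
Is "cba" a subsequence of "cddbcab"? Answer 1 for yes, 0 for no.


Check if "cba" is a subsequence of "cddbcab"
Greedy scan:
  Position 0 ('c'): matches sub[0] = 'c'
  Position 1 ('d'): no match needed
  Position 2 ('d'): no match needed
  Position 3 ('b'): matches sub[1] = 'b'
  Position 4 ('c'): no match needed
  Position 5 ('a'): matches sub[2] = 'a'
  Position 6 ('b'): no match needed
All 3 characters matched => is a subsequence

1


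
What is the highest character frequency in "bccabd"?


Input: bccabd
Character counts:
  'a': 1
  'b': 2
  'c': 2
  'd': 1
Maximum frequency: 2

2


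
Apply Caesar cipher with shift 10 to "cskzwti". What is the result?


Caesar cipher: shift "cskzwti" by 10
  'c' (pos 2) + 10 = pos 12 = 'm'
  's' (pos 18) + 10 = pos 2 = 'c'
  'k' (pos 10) + 10 = pos 20 = 'u'
  'z' (pos 25) + 10 = pos 9 = 'j'
  'w' (pos 22) + 10 = pos 6 = 'g'
  't' (pos 19) + 10 = pos 3 = 'd'
  'i' (pos 8) + 10 = pos 18 = 's'
Result: mcujgds

mcujgds


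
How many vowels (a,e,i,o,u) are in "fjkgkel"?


Input: fjkgkel
Checking each character:
  'f' at position 0: consonant
  'j' at position 1: consonant
  'k' at position 2: consonant
  'g' at position 3: consonant
  'k' at position 4: consonant
  'e' at position 5: vowel (running total: 1)
  'l' at position 6: consonant
Total vowels: 1

1


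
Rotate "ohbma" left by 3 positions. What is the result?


Input: "ohbma", rotate left by 3
First 3 characters: "ohb"
Remaining characters: "ma"
Concatenate remaining + first: "ma" + "ohb" = "maohb"

maohb


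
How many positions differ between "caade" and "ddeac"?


Comparing "caade" and "ddeac" position by position:
  Position 0: 'c' vs 'd' => DIFFER
  Position 1: 'a' vs 'd' => DIFFER
  Position 2: 'a' vs 'e' => DIFFER
  Position 3: 'd' vs 'a' => DIFFER
  Position 4: 'e' vs 'c' => DIFFER
Positions that differ: 5

5


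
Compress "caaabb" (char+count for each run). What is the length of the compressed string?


Input: caaabb
Runs:
  'c' x 1 => "c1"
  'a' x 3 => "a3"
  'b' x 2 => "b2"
Compressed: "c1a3b2"
Compressed length: 6

6


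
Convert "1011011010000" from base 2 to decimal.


Input: "1011011010000" in base 2
Positional expansion:
  Digit '1' (value 1) x 2^12 = 4096
  Digit '0' (value 0) x 2^11 = 0
  Digit '1' (value 1) x 2^10 = 1024
  Digit '1' (value 1) x 2^9 = 512
  Digit '0' (value 0) x 2^8 = 0
  Digit '1' (value 1) x 2^7 = 128
  Digit '1' (value 1) x 2^6 = 64
  Digit '0' (value 0) x 2^5 = 0
  Digit '1' (value 1) x 2^4 = 16
  Digit '0' (value 0) x 2^3 = 0
  Digit '0' (value 0) x 2^2 = 0
  Digit '0' (value 0) x 2^1 = 0
  Digit '0' (value 0) x 2^0 = 0
Sum = 5840

5840


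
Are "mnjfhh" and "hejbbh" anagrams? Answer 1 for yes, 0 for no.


Strings: "mnjfhh", "hejbbh"
Sorted first:  fhhjmn
Sorted second: bbehhj
Differ at position 0: 'f' vs 'b' => not anagrams

0


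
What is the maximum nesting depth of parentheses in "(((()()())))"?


Input: "(((()()())))"
Tracking depth:
  Position 0 '(': depth becomes 1
  Position 1 '(': depth becomes 2
  Position 2 '(': depth becomes 3
  Position 3 '(': depth becomes 4
  Position 4 ')': depth becomes 3
  Position 5 '(': depth becomes 4
  Position 6 ')': depth becomes 3
  Position 7 '(': depth becomes 4
  Position 8 ')': depth becomes 3
  Position 9 ')': depth becomes 2
  Position 10 ')': depth becomes 1
  Position 11 ')': depth becomes 0
Maximum depth reached: 4

4


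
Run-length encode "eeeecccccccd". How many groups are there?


Input: eeeecccccccd
Scanning for consecutive runs:
  Group 1: 'e' x 4 (positions 0-3)
  Group 2: 'c' x 7 (positions 4-10)
  Group 3: 'd' x 1 (positions 11-11)
Total groups: 3

3


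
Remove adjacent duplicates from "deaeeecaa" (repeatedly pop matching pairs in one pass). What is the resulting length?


Input: deaeeecaa
Stack-based adjacent duplicate removal:
  Read 'd': push. Stack: d
  Read 'e': push. Stack: de
  Read 'a': push. Stack: dea
  Read 'e': push. Stack: deae
  Read 'e': matches stack top 'e' => pop. Stack: dea
  Read 'e': push. Stack: deae
  Read 'c': push. Stack: deaec
  Read 'a': push. Stack: deaeca
  Read 'a': matches stack top 'a' => pop. Stack: deaec
Final stack: "deaec" (length 5)

5


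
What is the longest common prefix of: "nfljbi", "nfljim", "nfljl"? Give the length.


Words: nfljbi, nfljim, nfljl
  Position 0: all 'n' => match
  Position 1: all 'f' => match
  Position 2: all 'l' => match
  Position 3: all 'j' => match
  Position 4: ('b', 'i', 'l') => mismatch, stop
LCP = "nflj" (length 4)

4


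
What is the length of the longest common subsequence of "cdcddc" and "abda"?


LCS of "cdcddc" and "abda"
DP table:
           a    b    d    a
      0    0    0    0    0
  c   0    0    0    0    0
  d   0    0    0    1    1
  c   0    0    0    1    1
  d   0    0    0    1    1
  d   0    0    0    1    1
  c   0    0    0    1    1
LCS length = dp[6][4] = 1

1


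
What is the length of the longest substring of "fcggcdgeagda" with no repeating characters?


Input: "fcggcdgeagda"
Sliding window (track last position of each char):
  Position 0 ('f'): window [0,0] length 1 -- new best
  Position 1 ('c'): window [0,1] length 2 -- new best
  Position 2 ('g'): window [0,2] length 3 -- new best
  Position 3 ('g'): repeat (last at 2), move window start to 3
  Position 3 ('g'): window [3,3] length 1
  Position 4 ('c'): window [3,4] length 2
  Position 5 ('d'): window [3,5] length 3
  Position 6 ('g'): repeat (last at 3), move window start to 4
  Position 6 ('g'): window [4,6] length 3
  Position 7 ('e'): window [4,7] length 4 -- new best
  Position 8 ('a'): window [4,8] length 5 -- new best
  Position 9 ('g'): repeat (last at 6), move window start to 7
  Position 9 ('g'): window [7,9] length 3
  Position 10 ('d'): window [7,10] length 4
  Position 11 ('a'): repeat (last at 8), move window start to 9
  Position 11 ('a'): window [9,11] length 3
Longest substring with no repeats: "cdgea" with length 5

5


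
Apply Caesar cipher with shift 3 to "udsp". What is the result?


Caesar cipher: shift "udsp" by 3
  'u' (pos 20) + 3 = pos 23 = 'x'
  'd' (pos 3) + 3 = pos 6 = 'g'
  's' (pos 18) + 3 = pos 21 = 'v'
  'p' (pos 15) + 3 = pos 18 = 's'
Result: xgvs

xgvs


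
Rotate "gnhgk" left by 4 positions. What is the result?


Input: "gnhgk", rotate left by 4
First 4 characters: "gnhg"
Remaining characters: "k"
Concatenate remaining + first: "k" + "gnhg" = "kgnhg"

kgnhg


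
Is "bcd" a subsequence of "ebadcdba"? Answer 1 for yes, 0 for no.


Check if "bcd" is a subsequence of "ebadcdba"
Greedy scan:
  Position 0 ('e'): no match needed
  Position 1 ('b'): matches sub[0] = 'b'
  Position 2 ('a'): no match needed
  Position 3 ('d'): no match needed
  Position 4 ('c'): matches sub[1] = 'c'
  Position 5 ('d'): matches sub[2] = 'd'
  Position 6 ('b'): no match needed
  Position 7 ('a'): no match needed
All 3 characters matched => is a subsequence

1


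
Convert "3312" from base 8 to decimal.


Input: "3312" in base 8
Positional expansion:
  Digit '3' (value 3) x 8^3 = 1536
  Digit '3' (value 3) x 8^2 = 192
  Digit '1' (value 1) x 8^1 = 8
  Digit '2' (value 2) x 8^0 = 2
Sum = 1738

1738


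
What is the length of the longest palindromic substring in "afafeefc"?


Input: "afafeefc"
Checking substrings for palindromes:
  [3:7] "feef" (len 4) => palindrome
  [0:3] "afa" (len 3) => palindrome
  [1:4] "faf" (len 3) => palindrome
  [4:6] "ee" (len 2) => palindrome
Longest palindromic substring: "feef" with length 4

4


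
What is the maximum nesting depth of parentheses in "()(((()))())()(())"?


Input: "()(((()))())()(())"
Tracking depth:
  Position 0 '(': depth becomes 1
  Position 1 ')': depth becomes 0
  Position 2 '(': depth becomes 1
  Position 3 '(': depth becomes 2
  Position 4 '(': depth becomes 3
  Position 5 '(': depth becomes 4
  Position 6 ')': depth becomes 3
  Position 7 ')': depth becomes 2
  Position 8 ')': depth becomes 1
  Position 9 '(': depth becomes 2
  Position 10 ')': depth becomes 1
  Position 11 ')': depth becomes 0
  Position 12 '(': depth becomes 1
  Position 13 ')': depth becomes 0
  Position 14 '(': depth becomes 1
  Position 15 '(': depth becomes 2
  Position 16 ')': depth becomes 1
  Position 17 ')': depth becomes 0
Maximum depth reached: 4

4


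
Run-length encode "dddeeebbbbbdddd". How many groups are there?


Input: dddeeebbbbbdddd
Scanning for consecutive runs:
  Group 1: 'd' x 3 (positions 0-2)
  Group 2: 'e' x 3 (positions 3-5)
  Group 3: 'b' x 5 (positions 6-10)
  Group 4: 'd' x 4 (positions 11-14)
Total groups: 4

4


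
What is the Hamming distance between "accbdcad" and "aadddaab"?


Comparing "accbdcad" and "aadddaab" position by position:
  Position 0: 'a' vs 'a' => same
  Position 1: 'c' vs 'a' => differ
  Position 2: 'c' vs 'd' => differ
  Position 3: 'b' vs 'd' => differ
  Position 4: 'd' vs 'd' => same
  Position 5: 'c' vs 'a' => differ
  Position 6: 'a' vs 'a' => same
  Position 7: 'd' vs 'b' => differ
Total differences (Hamming distance): 5

5


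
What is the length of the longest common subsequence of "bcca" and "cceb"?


LCS of "bcca" and "cceb"
DP table:
           c    c    e    b
      0    0    0    0    0
  b   0    0    0    0    1
  c   0    1    1    1    1
  c   0    1    2    2    2
  a   0    1    2    2    2
LCS length = dp[4][4] = 2

2


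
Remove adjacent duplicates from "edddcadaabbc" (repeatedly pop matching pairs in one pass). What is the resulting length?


Input: edddcadaabbc
Stack-based adjacent duplicate removal:
  Read 'e': push. Stack: e
  Read 'd': push. Stack: ed
  Read 'd': matches stack top 'd' => pop. Stack: e
  Read 'd': push. Stack: ed
  Read 'c': push. Stack: edc
  Read 'a': push. Stack: edca
  Read 'd': push. Stack: edcad
  Read 'a': push. Stack: edcada
  Read 'a': matches stack top 'a' => pop. Stack: edcad
  Read 'b': push. Stack: edcadb
  Read 'b': matches stack top 'b' => pop. Stack: edcad
  Read 'c': push. Stack: edcadc
Final stack: "edcadc" (length 6)

6


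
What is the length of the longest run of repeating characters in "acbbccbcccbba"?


Input: "acbbccbcccbba"
Scanning for longest run:
  Position 1 ('c'): new char, reset run to 1
  Position 2 ('b'): new char, reset run to 1
  Position 3 ('b'): continues run of 'b', length=2
  Position 4 ('c'): new char, reset run to 1
  Position 5 ('c'): continues run of 'c', length=2
  Position 6 ('b'): new char, reset run to 1
  Position 7 ('c'): new char, reset run to 1
  Position 8 ('c'): continues run of 'c', length=2
  Position 9 ('c'): continues run of 'c', length=3
  Position 10 ('b'): new char, reset run to 1
  Position 11 ('b'): continues run of 'b', length=2
  Position 12 ('a'): new char, reset run to 1
Longest run: 'c' with length 3

3


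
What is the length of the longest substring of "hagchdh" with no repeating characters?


Input: "hagchdh"
Sliding window (track last position of each char):
  Position 0 ('h'): window [0,0] length 1 -- new best
  Position 1 ('a'): window [0,1] length 2 -- new best
  Position 2 ('g'): window [0,2] length 3 -- new best
  Position 3 ('c'): window [0,3] length 4 -- new best
  Position 4 ('h'): repeat (last at 0), move window start to 1
  Position 4 ('h'): window [1,4] length 4
  Position 5 ('d'): window [1,5] length 5 -- new best
  Position 6 ('h'): repeat (last at 4), move window start to 5
  Position 6 ('h'): window [5,6] length 2
Longest substring with no repeats: "agchd" with length 5

5


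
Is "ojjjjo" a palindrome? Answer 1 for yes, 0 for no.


Input: ojjjjo
Reversed: ojjjjo
  Compare pos 0 ('o') with pos 5 ('o'): match
  Compare pos 1 ('j') with pos 4 ('j'): match
  Compare pos 2 ('j') with pos 3 ('j'): match
Result: palindrome

1


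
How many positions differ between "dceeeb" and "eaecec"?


Comparing "dceeeb" and "eaecec" position by position:
  Position 0: 'd' vs 'e' => DIFFER
  Position 1: 'c' vs 'a' => DIFFER
  Position 2: 'e' vs 'e' => same
  Position 3: 'e' vs 'c' => DIFFER
  Position 4: 'e' vs 'e' => same
  Position 5: 'b' vs 'c' => DIFFER
Positions that differ: 4

4


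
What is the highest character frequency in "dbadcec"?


Input: dbadcec
Character counts:
  'a': 1
  'b': 1
  'c': 2
  'd': 2
  'e': 1
Maximum frequency: 2

2


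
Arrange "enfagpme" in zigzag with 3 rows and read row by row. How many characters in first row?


Zigzag "enfagpme" into 3 rows:
Placing characters:
  'e' => row 0
  'n' => row 1
  'f' => row 2
  'a' => row 1
  'g' => row 0
  'p' => row 1
  'm' => row 2
  'e' => row 1
Rows:
  Row 0: "eg"
  Row 1: "nape"
  Row 2: "fm"
First row length: 2

2


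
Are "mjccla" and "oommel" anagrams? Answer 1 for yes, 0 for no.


Strings: "mjccla", "oommel"
Sorted first:  accjlm
Sorted second: elmmoo
Differ at position 0: 'a' vs 'e' => not anagrams

0


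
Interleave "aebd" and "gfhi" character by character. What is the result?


Interleaving "aebd" and "gfhi":
  Position 0: 'a' from first, 'g' from second => "ag"
  Position 1: 'e' from first, 'f' from second => "ef"
  Position 2: 'b' from first, 'h' from second => "bh"
  Position 3: 'd' from first, 'i' from second => "di"
Result: agefbhdi

agefbhdi


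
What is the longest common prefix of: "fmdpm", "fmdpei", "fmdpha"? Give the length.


Words: fmdpm, fmdpei, fmdpha
  Position 0: all 'f' => match
  Position 1: all 'm' => match
  Position 2: all 'd' => match
  Position 3: all 'p' => match
  Position 4: ('m', 'e', 'h') => mismatch, stop
LCP = "fmdp" (length 4)

4


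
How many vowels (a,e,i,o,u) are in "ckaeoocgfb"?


Input: ckaeoocgfb
Checking each character:
  'c' at position 0: consonant
  'k' at position 1: consonant
  'a' at position 2: vowel (running total: 1)
  'e' at position 3: vowel (running total: 2)
  'o' at position 4: vowel (running total: 3)
  'o' at position 5: vowel (running total: 4)
  'c' at position 6: consonant
  'g' at position 7: consonant
  'f' at position 8: consonant
  'b' at position 9: consonant
Total vowels: 4

4


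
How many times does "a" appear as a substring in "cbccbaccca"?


Searching for "a" in "cbccbaccca"
Scanning each position:
  Position 0: "c" => no
  Position 1: "b" => no
  Position 2: "c" => no
  Position 3: "c" => no
  Position 4: "b" => no
  Position 5: "a" => MATCH
  Position 6: "c" => no
  Position 7: "c" => no
  Position 8: "c" => no
  Position 9: "a" => MATCH
Total occurrences: 2

2


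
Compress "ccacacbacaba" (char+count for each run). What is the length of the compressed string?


Input: ccacacbacaba
Runs:
  'c' x 2 => "c2"
  'a' x 1 => "a1"
  'c' x 1 => "c1"
  'a' x 1 => "a1"
  'c' x 1 => "c1"
  'b' x 1 => "b1"
  'a' x 1 => "a1"
  'c' x 1 => "c1"
  'a' x 1 => "a1"
  'b' x 1 => "b1"
  'a' x 1 => "a1"
Compressed: "c2a1c1a1c1b1a1c1a1b1a1"
Compressed length: 22

22


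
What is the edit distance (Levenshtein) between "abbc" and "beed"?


Computing edit distance: "abbc" -> "beed"
DP table:
           b    e    e    d
      0    1    2    3    4
  a   1    1    2    3    4
  b   2    1    2    3    4
  b   3    2    2    3    4
  c   4    3    3    3    4
Edit distance = dp[4][4] = 4

4


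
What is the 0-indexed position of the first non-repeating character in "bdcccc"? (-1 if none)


Input: bdcccc
Character frequencies:
  'b': 1
  'c': 4
  'd': 1
Scanning left to right for freq == 1:
  Position 0 ('b'): unique! => answer = 0

0


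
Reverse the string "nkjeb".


Input: nkjeb
Reading characters right to left:
  Position 4: 'b'
  Position 3: 'e'
  Position 2: 'j'
  Position 1: 'k'
  Position 0: 'n'
Reversed: bejkn

bejkn


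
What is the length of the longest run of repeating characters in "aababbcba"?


Input: "aababbcba"
Scanning for longest run:
  Position 1 ('a'): continues run of 'a', length=2
  Position 2 ('b'): new char, reset run to 1
  Position 3 ('a'): new char, reset run to 1
  Position 4 ('b'): new char, reset run to 1
  Position 5 ('b'): continues run of 'b', length=2
  Position 6 ('c'): new char, reset run to 1
  Position 7 ('b'): new char, reset run to 1
  Position 8 ('a'): new char, reset run to 1
Longest run: 'a' with length 2

2


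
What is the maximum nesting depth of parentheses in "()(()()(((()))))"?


Input: "()(()()(((()))))"
Tracking depth:
  Position 0 '(': depth becomes 1
  Position 1 ')': depth becomes 0
  Position 2 '(': depth becomes 1
  Position 3 '(': depth becomes 2
  Position 4 ')': depth becomes 1
  Position 5 '(': depth becomes 2
  Position 6 ')': depth becomes 1
  Position 7 '(': depth becomes 2
  Position 8 '(': depth becomes 3
  Position 9 '(': depth becomes 4
  Position 10 '(': depth becomes 5
  Position 11 ')': depth becomes 4
  Position 12 ')': depth becomes 3
  Position 13 ')': depth becomes 2
  Position 14 ')': depth becomes 1
  Position 15 ')': depth becomes 0
Maximum depth reached: 5

5


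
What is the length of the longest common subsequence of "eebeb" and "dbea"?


LCS of "eebeb" and "dbea"
DP table:
           d    b    e    a
      0    0    0    0    0
  e   0    0    0    1    1
  e   0    0    0    1    1
  b   0    0    1    1    1
  e   0    0    1    2    2
  b   0    0    1    2    2
LCS length = dp[5][4] = 2

2


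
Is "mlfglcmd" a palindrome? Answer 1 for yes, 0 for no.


Input: mlfglcmd
Reversed: dmclgflm
  Compare pos 0 ('m') with pos 7 ('d'): MISMATCH
  Compare pos 1 ('l') with pos 6 ('m'): MISMATCH
  Compare pos 2 ('f') with pos 5 ('c'): MISMATCH
  Compare pos 3 ('g') with pos 4 ('l'): MISMATCH
Result: not a palindrome

0


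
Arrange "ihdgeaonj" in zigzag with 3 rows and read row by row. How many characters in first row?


Zigzag "ihdgeaonj" into 3 rows:
Placing characters:
  'i' => row 0
  'h' => row 1
  'd' => row 2
  'g' => row 1
  'e' => row 0
  'a' => row 1
  'o' => row 2
  'n' => row 1
  'j' => row 0
Rows:
  Row 0: "iej"
  Row 1: "hgan"
  Row 2: "do"
First row length: 3

3


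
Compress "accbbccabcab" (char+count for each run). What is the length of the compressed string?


Input: accbbccabcab
Runs:
  'a' x 1 => "a1"
  'c' x 2 => "c2"
  'b' x 2 => "b2"
  'c' x 2 => "c2"
  'a' x 1 => "a1"
  'b' x 1 => "b1"
  'c' x 1 => "c1"
  'a' x 1 => "a1"
  'b' x 1 => "b1"
Compressed: "a1c2b2c2a1b1c1a1b1"
Compressed length: 18

18


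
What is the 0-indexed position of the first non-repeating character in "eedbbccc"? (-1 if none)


Input: eedbbccc
Character frequencies:
  'b': 2
  'c': 3
  'd': 1
  'e': 2
Scanning left to right for freq == 1:
  Position 0 ('e'): freq=2, skip
  Position 1 ('e'): freq=2, skip
  Position 2 ('d'): unique! => answer = 2

2


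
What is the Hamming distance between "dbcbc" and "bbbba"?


Comparing "dbcbc" and "bbbba" position by position:
  Position 0: 'd' vs 'b' => differ
  Position 1: 'b' vs 'b' => same
  Position 2: 'c' vs 'b' => differ
  Position 3: 'b' vs 'b' => same
  Position 4: 'c' vs 'a' => differ
Total differences (Hamming distance): 3

3


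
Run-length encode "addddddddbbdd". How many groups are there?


Input: addddddddbbdd
Scanning for consecutive runs:
  Group 1: 'a' x 1 (positions 0-0)
  Group 2: 'd' x 8 (positions 1-8)
  Group 3: 'b' x 2 (positions 9-10)
  Group 4: 'd' x 2 (positions 11-12)
Total groups: 4

4


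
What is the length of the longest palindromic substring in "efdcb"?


Input: "efdcb"
Checking substrings for palindromes:
  No multi-char palindromic substrings found
Longest palindromic substring: "e" with length 1

1


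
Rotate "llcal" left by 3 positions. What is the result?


Input: "llcal", rotate left by 3
First 3 characters: "llc"
Remaining characters: "al"
Concatenate remaining + first: "al" + "llc" = "alllc"

alllc


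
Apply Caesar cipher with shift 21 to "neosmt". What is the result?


Caesar cipher: shift "neosmt" by 21
  'n' (pos 13) + 21 = pos 8 = 'i'
  'e' (pos 4) + 21 = pos 25 = 'z'
  'o' (pos 14) + 21 = pos 9 = 'j'
  's' (pos 18) + 21 = pos 13 = 'n'
  'm' (pos 12) + 21 = pos 7 = 'h'
  't' (pos 19) + 21 = pos 14 = 'o'
Result: izjnho

izjnho


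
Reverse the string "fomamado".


Input: fomamado
Reading characters right to left:
  Position 7: 'o'
  Position 6: 'd'
  Position 5: 'a'
  Position 4: 'm'
  Position 3: 'a'
  Position 2: 'm'
  Position 1: 'o'
  Position 0: 'f'
Reversed: odamamof

odamamof


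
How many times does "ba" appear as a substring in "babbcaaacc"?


Searching for "ba" in "babbcaaacc"
Scanning each position:
  Position 0: "ba" => MATCH
  Position 1: "ab" => no
  Position 2: "bb" => no
  Position 3: "bc" => no
  Position 4: "ca" => no
  Position 5: "aa" => no
  Position 6: "aa" => no
  Position 7: "ac" => no
  Position 8: "cc" => no
Total occurrences: 1

1


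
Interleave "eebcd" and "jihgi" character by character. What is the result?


Interleaving "eebcd" and "jihgi":
  Position 0: 'e' from first, 'j' from second => "ej"
  Position 1: 'e' from first, 'i' from second => "ei"
  Position 2: 'b' from first, 'h' from second => "bh"
  Position 3: 'c' from first, 'g' from second => "cg"
  Position 4: 'd' from first, 'i' from second => "di"
Result: ejeibhcgdi

ejeibhcgdi


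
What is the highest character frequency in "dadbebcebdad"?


Input: dadbebcebdad
Character counts:
  'a': 2
  'b': 3
  'c': 1
  'd': 4
  'e': 2
Maximum frequency: 4

4


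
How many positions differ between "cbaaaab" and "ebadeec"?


Comparing "cbaaaab" and "ebadeec" position by position:
  Position 0: 'c' vs 'e' => DIFFER
  Position 1: 'b' vs 'b' => same
  Position 2: 'a' vs 'a' => same
  Position 3: 'a' vs 'd' => DIFFER
  Position 4: 'a' vs 'e' => DIFFER
  Position 5: 'a' vs 'e' => DIFFER
  Position 6: 'b' vs 'c' => DIFFER
Positions that differ: 5

5


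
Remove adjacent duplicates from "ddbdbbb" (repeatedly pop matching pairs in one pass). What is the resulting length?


Input: ddbdbbb
Stack-based adjacent duplicate removal:
  Read 'd': push. Stack: d
  Read 'd': matches stack top 'd' => pop. Stack: (empty)
  Read 'b': push. Stack: b
  Read 'd': push. Stack: bd
  Read 'b': push. Stack: bdb
  Read 'b': matches stack top 'b' => pop. Stack: bd
  Read 'b': push. Stack: bdb
Final stack: "bdb" (length 3)

3


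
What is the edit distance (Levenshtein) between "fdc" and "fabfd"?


Computing edit distance: "fdc" -> "fabfd"
DP table:
           f    a    b    f    d
      0    1    2    3    4    5
  f   1    0    1    2    3    4
  d   2    1    1    2    3    3
  c   3    2    2    2    3    4
Edit distance = dp[3][5] = 4

4


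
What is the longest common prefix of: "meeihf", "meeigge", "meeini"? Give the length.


Words: meeihf, meeigge, meeini
  Position 0: all 'm' => match
  Position 1: all 'e' => match
  Position 2: all 'e' => match
  Position 3: all 'i' => match
  Position 4: ('h', 'g', 'n') => mismatch, stop
LCP = "meei" (length 4)

4


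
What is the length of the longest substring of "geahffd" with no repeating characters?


Input: "geahffd"
Sliding window (track last position of each char):
  Position 0 ('g'): window [0,0] length 1 -- new best
  Position 1 ('e'): window [0,1] length 2 -- new best
  Position 2 ('a'): window [0,2] length 3 -- new best
  Position 3 ('h'): window [0,3] length 4 -- new best
  Position 4 ('f'): window [0,4] length 5 -- new best
  Position 5 ('f'): repeat (last at 4), move window start to 5
  Position 5 ('f'): window [5,5] length 1
  Position 6 ('d'): window [5,6] length 2
Longest substring with no repeats: "geahf" with length 5

5


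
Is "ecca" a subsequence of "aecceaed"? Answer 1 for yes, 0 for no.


Check if "ecca" is a subsequence of "aecceaed"
Greedy scan:
  Position 0 ('a'): no match needed
  Position 1 ('e'): matches sub[0] = 'e'
  Position 2 ('c'): matches sub[1] = 'c'
  Position 3 ('c'): matches sub[2] = 'c'
  Position 4 ('e'): no match needed
  Position 5 ('a'): matches sub[3] = 'a'
  Position 6 ('e'): no match needed
  Position 7 ('d'): no match needed
All 4 characters matched => is a subsequence

1


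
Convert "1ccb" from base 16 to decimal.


Input: "1ccb" in base 16
Positional expansion:
  Digit '1' (value 1) x 16^3 = 4096
  Digit 'c' (value 12) x 16^2 = 3072
  Digit 'c' (value 12) x 16^1 = 192
  Digit 'b' (value 11) x 16^0 = 11
Sum = 7371

7371


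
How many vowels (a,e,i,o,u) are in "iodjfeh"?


Input: iodjfeh
Checking each character:
  'i' at position 0: vowel (running total: 1)
  'o' at position 1: vowel (running total: 2)
  'd' at position 2: consonant
  'j' at position 3: consonant
  'f' at position 4: consonant
  'e' at position 5: vowel (running total: 3)
  'h' at position 6: consonant
Total vowels: 3

3


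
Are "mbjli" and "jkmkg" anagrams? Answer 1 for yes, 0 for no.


Strings: "mbjli", "jkmkg"
Sorted first:  bijlm
Sorted second: gjkkm
Differ at position 0: 'b' vs 'g' => not anagrams

0


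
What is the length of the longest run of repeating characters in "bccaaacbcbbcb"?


Input: "bccaaacbcbbcb"
Scanning for longest run:
  Position 1 ('c'): new char, reset run to 1
  Position 2 ('c'): continues run of 'c', length=2
  Position 3 ('a'): new char, reset run to 1
  Position 4 ('a'): continues run of 'a', length=2
  Position 5 ('a'): continues run of 'a', length=3
  Position 6 ('c'): new char, reset run to 1
  Position 7 ('b'): new char, reset run to 1
  Position 8 ('c'): new char, reset run to 1
  Position 9 ('b'): new char, reset run to 1
  Position 10 ('b'): continues run of 'b', length=2
  Position 11 ('c'): new char, reset run to 1
  Position 12 ('b'): new char, reset run to 1
Longest run: 'a' with length 3

3


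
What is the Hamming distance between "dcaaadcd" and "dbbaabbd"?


Comparing "dcaaadcd" and "dbbaabbd" position by position:
  Position 0: 'd' vs 'd' => same
  Position 1: 'c' vs 'b' => differ
  Position 2: 'a' vs 'b' => differ
  Position 3: 'a' vs 'a' => same
  Position 4: 'a' vs 'a' => same
  Position 5: 'd' vs 'b' => differ
  Position 6: 'c' vs 'b' => differ
  Position 7: 'd' vs 'd' => same
Total differences (Hamming distance): 4

4


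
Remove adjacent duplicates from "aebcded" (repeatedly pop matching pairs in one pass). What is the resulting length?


Input: aebcded
Stack-based adjacent duplicate removal:
  Read 'a': push. Stack: a
  Read 'e': push. Stack: ae
  Read 'b': push. Stack: aeb
  Read 'c': push. Stack: aebc
  Read 'd': push. Stack: aebcd
  Read 'e': push. Stack: aebcde
  Read 'd': push. Stack: aebcded
Final stack: "aebcded" (length 7)

7


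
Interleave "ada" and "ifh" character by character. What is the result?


Interleaving "ada" and "ifh":
  Position 0: 'a' from first, 'i' from second => "ai"
  Position 1: 'd' from first, 'f' from second => "df"
  Position 2: 'a' from first, 'h' from second => "ah"
Result: aidfah

aidfah


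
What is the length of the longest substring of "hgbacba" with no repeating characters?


Input: "hgbacba"
Sliding window (track last position of each char):
  Position 0 ('h'): window [0,0] length 1 -- new best
  Position 1 ('g'): window [0,1] length 2 -- new best
  Position 2 ('b'): window [0,2] length 3 -- new best
  Position 3 ('a'): window [0,3] length 4 -- new best
  Position 4 ('c'): window [0,4] length 5 -- new best
  Position 5 ('b'): repeat (last at 2), move window start to 3
  Position 5 ('b'): window [3,5] length 3
  Position 6 ('a'): repeat (last at 3), move window start to 4
  Position 6 ('a'): window [4,6] length 3
Longest substring with no repeats: "hgbac" with length 5

5


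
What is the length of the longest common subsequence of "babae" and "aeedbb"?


LCS of "babae" and "aeedbb"
DP table:
           a    e    e    d    b    b
      0    0    0    0    0    0    0
  b   0    0    0    0    0    1    1
  a   0    1    1    1    1    1    1
  b   0    1    1    1    1    2    2
  a   0    1    1    1    1    2    2
  e   0    1    2    2    2    2    2
LCS length = dp[5][6] = 2

2


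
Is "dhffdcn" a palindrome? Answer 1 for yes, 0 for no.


Input: dhffdcn
Reversed: ncdffhd
  Compare pos 0 ('d') with pos 6 ('n'): MISMATCH
  Compare pos 1 ('h') with pos 5 ('c'): MISMATCH
  Compare pos 2 ('f') with pos 4 ('d'): MISMATCH
Result: not a palindrome

0


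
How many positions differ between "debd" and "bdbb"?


Comparing "debd" and "bdbb" position by position:
  Position 0: 'd' vs 'b' => DIFFER
  Position 1: 'e' vs 'd' => DIFFER
  Position 2: 'b' vs 'b' => same
  Position 3: 'd' vs 'b' => DIFFER
Positions that differ: 3

3


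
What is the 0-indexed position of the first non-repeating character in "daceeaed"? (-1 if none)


Input: daceeaed
Character frequencies:
  'a': 2
  'c': 1
  'd': 2
  'e': 3
Scanning left to right for freq == 1:
  Position 0 ('d'): freq=2, skip
  Position 1 ('a'): freq=2, skip
  Position 2 ('c'): unique! => answer = 2

2


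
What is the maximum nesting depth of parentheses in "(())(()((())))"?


Input: "(())(()((())))"
Tracking depth:
  Position 0 '(': depth becomes 1
  Position 1 '(': depth becomes 2
  Position 2 ')': depth becomes 1
  Position 3 ')': depth becomes 0
  Position 4 '(': depth becomes 1
  Position 5 '(': depth becomes 2
  Position 6 ')': depth becomes 1
  Position 7 '(': depth becomes 2
  Position 8 '(': depth becomes 3
  Position 9 '(': depth becomes 4
  Position 10 ')': depth becomes 3
  Position 11 ')': depth becomes 2
  Position 12 ')': depth becomes 1
  Position 13 ')': depth becomes 0
Maximum depth reached: 4

4


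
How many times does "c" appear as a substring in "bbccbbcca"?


Searching for "c" in "bbccbbcca"
Scanning each position:
  Position 0: "b" => no
  Position 1: "b" => no
  Position 2: "c" => MATCH
  Position 3: "c" => MATCH
  Position 4: "b" => no
  Position 5: "b" => no
  Position 6: "c" => MATCH
  Position 7: "c" => MATCH
  Position 8: "a" => no
Total occurrences: 4

4


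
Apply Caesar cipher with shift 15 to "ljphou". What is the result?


Caesar cipher: shift "ljphou" by 15
  'l' (pos 11) + 15 = pos 0 = 'a'
  'j' (pos 9) + 15 = pos 24 = 'y'
  'p' (pos 15) + 15 = pos 4 = 'e'
  'h' (pos 7) + 15 = pos 22 = 'w'
  'o' (pos 14) + 15 = pos 3 = 'd'
  'u' (pos 20) + 15 = pos 9 = 'j'
Result: ayewdj

ayewdj


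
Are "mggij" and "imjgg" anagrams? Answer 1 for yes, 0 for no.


Strings: "mggij", "imjgg"
Sorted first:  ggijm
Sorted second: ggijm
Sorted forms match => anagrams

1


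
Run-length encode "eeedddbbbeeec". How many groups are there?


Input: eeedddbbbeeec
Scanning for consecutive runs:
  Group 1: 'e' x 3 (positions 0-2)
  Group 2: 'd' x 3 (positions 3-5)
  Group 3: 'b' x 3 (positions 6-8)
  Group 4: 'e' x 3 (positions 9-11)
  Group 5: 'c' x 1 (positions 12-12)
Total groups: 5

5


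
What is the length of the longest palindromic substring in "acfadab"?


Input: "acfadab"
Checking substrings for palindromes:
  [3:6] "ada" (len 3) => palindrome
Longest palindromic substring: "ada" with length 3

3


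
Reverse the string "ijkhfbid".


Input: ijkhfbid
Reading characters right to left:
  Position 7: 'd'
  Position 6: 'i'
  Position 5: 'b'
  Position 4: 'f'
  Position 3: 'h'
  Position 2: 'k'
  Position 1: 'j'
  Position 0: 'i'
Reversed: dibfhkji

dibfhkji


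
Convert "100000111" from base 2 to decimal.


Input: "100000111" in base 2
Positional expansion:
  Digit '1' (value 1) x 2^8 = 256
  Digit '0' (value 0) x 2^7 = 0
  Digit '0' (value 0) x 2^6 = 0
  Digit '0' (value 0) x 2^5 = 0
  Digit '0' (value 0) x 2^4 = 0
  Digit '0' (value 0) x 2^3 = 0
  Digit '1' (value 1) x 2^2 = 4
  Digit '1' (value 1) x 2^1 = 2
  Digit '1' (value 1) x 2^0 = 1
Sum = 263

263


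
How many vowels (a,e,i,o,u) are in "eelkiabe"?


Input: eelkiabe
Checking each character:
  'e' at position 0: vowel (running total: 1)
  'e' at position 1: vowel (running total: 2)
  'l' at position 2: consonant
  'k' at position 3: consonant
  'i' at position 4: vowel (running total: 3)
  'a' at position 5: vowel (running total: 4)
  'b' at position 6: consonant
  'e' at position 7: vowel (running total: 5)
Total vowels: 5

5


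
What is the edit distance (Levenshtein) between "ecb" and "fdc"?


Computing edit distance: "ecb" -> "fdc"
DP table:
           f    d    c
      0    1    2    3
  e   1    1    2    3
  c   2    2    2    2
  b   3    3    3    3
Edit distance = dp[3][3] = 3

3


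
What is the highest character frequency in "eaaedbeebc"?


Input: eaaedbeebc
Character counts:
  'a': 2
  'b': 2
  'c': 1
  'd': 1
  'e': 4
Maximum frequency: 4

4


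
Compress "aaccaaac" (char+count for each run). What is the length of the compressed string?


Input: aaccaaac
Runs:
  'a' x 2 => "a2"
  'c' x 2 => "c2"
  'a' x 3 => "a3"
  'c' x 1 => "c1"
Compressed: "a2c2a3c1"
Compressed length: 8

8


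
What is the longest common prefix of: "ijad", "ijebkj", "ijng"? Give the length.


Words: ijad, ijebkj, ijng
  Position 0: all 'i' => match
  Position 1: all 'j' => match
  Position 2: ('a', 'e', 'n') => mismatch, stop
LCP = "ij" (length 2)

2


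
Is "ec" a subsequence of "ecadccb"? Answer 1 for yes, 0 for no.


Check if "ec" is a subsequence of "ecadccb"
Greedy scan:
  Position 0 ('e'): matches sub[0] = 'e'
  Position 1 ('c'): matches sub[1] = 'c'
  Position 2 ('a'): no match needed
  Position 3 ('d'): no match needed
  Position 4 ('c'): no match needed
  Position 5 ('c'): no match needed
  Position 6 ('b'): no match needed
All 2 characters matched => is a subsequence

1


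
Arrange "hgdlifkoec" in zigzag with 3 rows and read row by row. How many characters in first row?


Zigzag "hgdlifkoec" into 3 rows:
Placing characters:
  'h' => row 0
  'g' => row 1
  'd' => row 2
  'l' => row 1
  'i' => row 0
  'f' => row 1
  'k' => row 2
  'o' => row 1
  'e' => row 0
  'c' => row 1
Rows:
  Row 0: "hie"
  Row 1: "glfoc"
  Row 2: "dk"
First row length: 3

3
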